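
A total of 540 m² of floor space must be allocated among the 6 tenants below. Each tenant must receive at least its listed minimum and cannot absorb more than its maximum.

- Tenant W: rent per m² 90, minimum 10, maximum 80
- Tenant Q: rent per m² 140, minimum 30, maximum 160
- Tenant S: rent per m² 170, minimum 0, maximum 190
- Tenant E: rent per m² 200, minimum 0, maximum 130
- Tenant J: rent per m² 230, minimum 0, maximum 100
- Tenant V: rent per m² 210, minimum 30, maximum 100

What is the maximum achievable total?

104000

Meeting every minimum uses 10+30+0+0+0+30 = 70 m², leaving 470.
Rank by rent per m²: Tenant J 230 > Tenant V 210 > Tenant E 200 > Tenant S 170 > Tenant Q 140 > Tenant W 90.
Tenant J: +100 to 100 (cap) → 370 left.
Give Tenant V 70 more to hit its cap of 100 → 300 left.
Give Tenant E 130 more to hit its cap of 130 → 170 left.
Only 170 left; Tenant S takes them to reach 170.
Total = 90×10 + 140×30 + 170×170 + 200×130 + 230×100 + 210×100 = 104000.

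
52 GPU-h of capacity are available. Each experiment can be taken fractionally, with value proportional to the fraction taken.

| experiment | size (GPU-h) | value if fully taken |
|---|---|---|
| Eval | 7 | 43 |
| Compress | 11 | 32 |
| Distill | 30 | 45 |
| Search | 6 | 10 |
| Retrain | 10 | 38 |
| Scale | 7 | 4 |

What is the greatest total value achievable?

Sort by value density: Eval 43/7≈6.14, Retrain 38/10≈3.8, Compress 32/11≈2.91, Search 10/6≈1.67, Distill 45/30≈1.5, Scale 4/7≈0.571.
Take all of Eval (7 GPU-h, value 43) — 45 GPU-h left.
Take all of Retrain (10 GPU-h, value 38) — 35 GPU-h left.
Take all of Compress (11 GPU-h, value 32) — 24 GPU-h left.
All 6 GPU-h of Search fit (value 10) — 18 remain.
Only 18 GPU-h remain; take 18/30 of Distill for value 45×18/30 = 27.
Total value = 150.

150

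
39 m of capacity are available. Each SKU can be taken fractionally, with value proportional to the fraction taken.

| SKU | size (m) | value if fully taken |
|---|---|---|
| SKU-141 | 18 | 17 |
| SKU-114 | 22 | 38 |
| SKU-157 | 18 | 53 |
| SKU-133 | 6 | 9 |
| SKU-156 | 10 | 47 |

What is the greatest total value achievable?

119

Rank by value-to-size ratio: SKU-156 47/10≈4.7, SKU-157 53/18≈2.94, SKU-114 38/22≈1.73, SKU-133 9/6≈1.5, SKU-141 17/18≈0.944.
SKU-156: take in full, 10 m for value 47 → 29 left.
All 18 m of SKU-157 fit (value 53) → 11 remain.
Fill the last 11 m with part of SKU-114: 11/22 of it earns 19.
Total value = 119.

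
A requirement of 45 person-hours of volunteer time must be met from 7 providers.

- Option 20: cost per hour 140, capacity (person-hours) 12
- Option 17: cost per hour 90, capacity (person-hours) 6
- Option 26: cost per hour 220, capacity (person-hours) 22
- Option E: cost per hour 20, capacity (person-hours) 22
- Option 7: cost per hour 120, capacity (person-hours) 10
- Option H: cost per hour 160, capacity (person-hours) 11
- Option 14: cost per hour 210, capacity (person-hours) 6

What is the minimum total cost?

Fill from the cheapest provider first.
Option E (20): use full 22 — 23 person-hours to go.
Take 6 from Option 17 at 90 — need 17 more.
Option 7 at 120: take all 10 person-hours — 7 still needed.
Option 20 (140): take the remaining 7 — done.
Option H, Option 14, Option 26: unused.
Cost = 22×20 + 6×90 + 10×120 + 7×140 = 3160.

3160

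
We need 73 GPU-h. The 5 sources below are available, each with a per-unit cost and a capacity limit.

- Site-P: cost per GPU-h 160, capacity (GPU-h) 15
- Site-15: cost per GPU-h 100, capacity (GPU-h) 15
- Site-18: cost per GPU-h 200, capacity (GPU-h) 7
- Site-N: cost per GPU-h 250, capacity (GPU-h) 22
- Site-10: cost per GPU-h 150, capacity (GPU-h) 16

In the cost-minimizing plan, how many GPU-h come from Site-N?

Fill from the cheapest source first.
Site-15 (100): use full 15 — 58 GPU-h to go.
Take 16 from Site-10 at 150 — need 42 more.
Site-P (160): use full 15 — 27 GPU-h to go.
Site-18 at 200: take all 7 GPU-h — 20 still needed.
Take 20 from Site-N at 250 to finish.

20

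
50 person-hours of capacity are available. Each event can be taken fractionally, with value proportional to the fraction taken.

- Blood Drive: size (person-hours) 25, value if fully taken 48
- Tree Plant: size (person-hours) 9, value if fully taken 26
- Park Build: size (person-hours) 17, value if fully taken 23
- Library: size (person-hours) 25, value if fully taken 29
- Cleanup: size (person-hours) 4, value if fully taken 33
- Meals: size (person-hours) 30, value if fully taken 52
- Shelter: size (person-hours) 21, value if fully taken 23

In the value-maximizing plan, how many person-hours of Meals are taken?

12

Sort by value density: Cleanup 33/4≈8.25, Tree Plant 26/9≈2.89, Blood Drive 48/25≈1.92, Meals 52/30≈1.73, Park Build 23/17≈1.35, Library 29/25≈1.16, Shelter 23/21≈1.1.
All 4 person-hours of Cleanup fit (value 33) ; 46 remain.
All 9 person-hours of Tree Plant fit (value 26) ; 37 remain.
Blood Drive: take in full, 25 person-hours for value 48 ; 12 left.
Only 12 person-hours remain; take 12/30 of Meals for value 52×12/30 = 20.8.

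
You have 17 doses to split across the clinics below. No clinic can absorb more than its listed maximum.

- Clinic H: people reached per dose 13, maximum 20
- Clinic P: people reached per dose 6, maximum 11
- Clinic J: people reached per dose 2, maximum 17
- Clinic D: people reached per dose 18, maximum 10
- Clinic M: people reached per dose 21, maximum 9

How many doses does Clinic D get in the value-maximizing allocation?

Rank by people reached per dose: Clinic M 21 > Clinic D 18 > Clinic H 13 > Clinic P 6 > Clinic J 2.
Clinic M: +9 to 9 (cap) ; 8 left.
Clinic D has room for 10 but only 8 remain, so it gets 8.

8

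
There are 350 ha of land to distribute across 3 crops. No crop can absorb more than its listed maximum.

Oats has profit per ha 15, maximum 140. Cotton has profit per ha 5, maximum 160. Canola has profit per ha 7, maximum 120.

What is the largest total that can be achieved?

3390

Highest profit per ha first: Oats 15 > Canola 7 > Cotton 5.
Give Oats 140 to hit its cap of 140 → 210 left.
Give Canola 120 to hit its cap of 120 → 90 left.
Only 90 left; Cotton takes them to reach 90.
Total = 15×140 + 5×90 + 7×120 = 3390.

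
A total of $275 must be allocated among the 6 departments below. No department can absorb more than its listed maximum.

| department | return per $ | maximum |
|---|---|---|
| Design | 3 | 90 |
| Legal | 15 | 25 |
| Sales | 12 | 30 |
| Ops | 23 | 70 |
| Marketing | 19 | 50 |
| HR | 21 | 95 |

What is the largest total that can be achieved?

Rank by return per $: Ops 23 > HR 21 > Marketing 19 > Legal 15 > Sales 12 > Design 3.
Ops: +70 to 70 (cap) — 205 left.
HR takes 95 to reach its cap of 95 — 110 left.
Give Marketing 50 to hit its cap of 50 — 60 left.
Legal: +25 to 25 (cap) — 35 left.
Give Sales 30 to hit its cap of 30 — 5 left.
Design: +5 (room for 90) → 5. Pool exhausted.
Total = 3×5 + 15×25 + 12×30 + 23×70 + 19×50 + 21×95 = 5305.

5305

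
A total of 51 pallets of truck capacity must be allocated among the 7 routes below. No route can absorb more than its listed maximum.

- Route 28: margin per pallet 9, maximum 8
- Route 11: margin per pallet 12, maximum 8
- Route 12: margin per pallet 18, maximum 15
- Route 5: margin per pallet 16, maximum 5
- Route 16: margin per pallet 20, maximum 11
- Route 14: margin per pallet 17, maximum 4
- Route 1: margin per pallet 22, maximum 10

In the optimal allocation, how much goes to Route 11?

6

Order the routes by margin per pallet: Route 1 22 > Route 16 20 > Route 12 18 > Route 14 17 > Route 5 16 > Route 11 12 > Route 28 9.
Route 1: +10 to 10 (cap) — 41 left.
Route 16 takes 11 to reach its cap of 11 — 30 left.
Route 12: +15 to 15 (cap) — 15 left.
Route 14 takes 4 to reach its cap of 4 — 11 left.
Give Route 5 5 to hit its cap of 5 — 6 left.
Route 11: +6 (room for 8) → 6. Pool exhausted.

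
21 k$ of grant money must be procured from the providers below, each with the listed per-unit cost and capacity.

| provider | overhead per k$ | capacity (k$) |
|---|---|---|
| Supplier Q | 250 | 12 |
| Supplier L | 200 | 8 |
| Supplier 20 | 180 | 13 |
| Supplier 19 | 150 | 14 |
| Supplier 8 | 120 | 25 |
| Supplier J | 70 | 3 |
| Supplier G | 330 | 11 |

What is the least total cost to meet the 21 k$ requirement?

Cheapest first:
Take 3 from Supplier J at 70 — need 18 more.
Supplier 8 (120): take the remaining 18 — done.
Supplier 19, Supplier 20, Supplier L, Supplier Q, Supplier G: unused.
Cost = 3×70 + 18×120 = 2370.

2370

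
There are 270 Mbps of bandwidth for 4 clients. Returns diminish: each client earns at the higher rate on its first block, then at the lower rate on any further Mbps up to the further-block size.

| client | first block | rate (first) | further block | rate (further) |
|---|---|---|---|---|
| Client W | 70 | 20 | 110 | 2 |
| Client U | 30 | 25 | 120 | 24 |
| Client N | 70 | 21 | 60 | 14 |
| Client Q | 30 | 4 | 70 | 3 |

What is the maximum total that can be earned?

Rank every tier by rate: Client U/tier1 25 > Client U/tier2 24 > Client N/tier1 21 > Client W/tier1 20 > Client N/tier2 14 > Client Q/tier1 4 > Client Q/tier2 3 > Client W/tier2 2.
Client U tier1 at 25: fill all 30 → 240 left.
Client U/tier2 (24): +120 → 120 left.
Fill Client N tier1 block (70 at 21) → 50 left.
Client W tier1 at 20: only 50 left, fill 50.
Total = 25×30 + 24×120 + 21×70 + 20×50 = 6100.

6100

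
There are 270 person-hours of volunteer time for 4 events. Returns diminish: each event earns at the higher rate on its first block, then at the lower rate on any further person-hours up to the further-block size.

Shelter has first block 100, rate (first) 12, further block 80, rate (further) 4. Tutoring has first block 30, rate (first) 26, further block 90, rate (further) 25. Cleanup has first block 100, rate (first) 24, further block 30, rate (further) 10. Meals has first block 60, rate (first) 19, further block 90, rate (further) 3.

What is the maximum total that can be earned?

Treat each block as its own option and order by rate: Tutoring/tier1 26 > Tutoring/tier2 25 > Cleanup/tier1 24 > Meals/tier1 19 > Shelter/tier1 12 > Cleanup/tier2 10 > Shelter/tier2 4 > Meals/tier2 3.
Tutoring tier1 at 26: fill all 30 → 240 left.
Tutoring/tier2 (25): +90 → 150 left.
Fill Cleanup tier1 block (100 at 24) → 50 left.
50 remain; put them into Meals tier1 at 19.
Total = 26×30 + 25×90 + 24×100 + 19×50 = 6380.

6380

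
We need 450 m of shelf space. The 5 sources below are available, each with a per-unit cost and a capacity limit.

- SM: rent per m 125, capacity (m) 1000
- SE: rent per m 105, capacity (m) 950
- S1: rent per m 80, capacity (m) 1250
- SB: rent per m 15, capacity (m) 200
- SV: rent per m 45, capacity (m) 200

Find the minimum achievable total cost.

Fill from the cheapest source first.
SB at 15: take all 200 m ; 250 still needed.
SV (45): use full 200 ; 50 m to go.
S1 (80): take the remaining 50 ; done.
SE, SM: unused.
Cost = 200×15 + 200×45 + 50×80 = 16000.

16000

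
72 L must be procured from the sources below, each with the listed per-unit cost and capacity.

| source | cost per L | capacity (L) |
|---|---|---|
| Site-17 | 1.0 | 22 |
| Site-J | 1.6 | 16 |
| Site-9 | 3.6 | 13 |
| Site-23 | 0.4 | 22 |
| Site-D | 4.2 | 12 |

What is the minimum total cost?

99.6

Fill from the cheapest source first.
Site-23 at 0.4: take all 22 L → 50 still needed.
Take 22 from Site-17 at 1.0 → need 28 more.
Site-J at 1.6: take all 16 L → 12 still needed.
Take 12 from Site-9 at 3.6 to finish.
Site-D: unused.
Cost = 22×0.4 + 22×1.0 + 16×1.6 + 12×3.6 = 99.6.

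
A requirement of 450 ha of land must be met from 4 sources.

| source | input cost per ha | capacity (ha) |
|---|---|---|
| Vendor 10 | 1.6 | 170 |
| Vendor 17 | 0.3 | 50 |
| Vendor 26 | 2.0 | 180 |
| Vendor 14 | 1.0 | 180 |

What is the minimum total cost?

567

Use sources in increasing cost order.
Take 50 from Vendor 17 at 0.3 ; need 400 more.
Vendor 14 (1.0): use full 180 ; 220 ha to go.
Vendor 10 (1.6): use full 170 ; 50 ha to go.
Vendor 26 at 2.0: take 50 of its 180 ; requirement met.
Cost = 50×0.3 + 180×1.0 + 170×1.6 + 50×2.0 = 567.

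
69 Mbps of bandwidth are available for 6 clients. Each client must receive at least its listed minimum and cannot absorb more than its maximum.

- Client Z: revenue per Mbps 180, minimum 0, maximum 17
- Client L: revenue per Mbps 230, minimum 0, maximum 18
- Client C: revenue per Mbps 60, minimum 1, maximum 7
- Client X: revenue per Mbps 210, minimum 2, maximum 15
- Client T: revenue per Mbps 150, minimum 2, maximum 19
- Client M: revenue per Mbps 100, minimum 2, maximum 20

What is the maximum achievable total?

Meeting every minimum uses 0+0+1+2+2+2 = 7 Mbps, leaving 62.
Highest revenue per Mbps first: Client L 230 > Client X 210 > Client Z 180 > Client T 150 > Client M 100 > Client C 60.
Client L takes 18 more to reach its cap of 18 → 44 left.
Client X: +13 to 15 (cap) → 31 left.
Client Z: +17 to 17 (cap) → 14 left.
Client T: +14 (room for 17) → 16. Pool exhausted.
Total = 180×17 + 230×18 + 60×1 + 210×15 + 150×16 + 100×2 = 13010.

13010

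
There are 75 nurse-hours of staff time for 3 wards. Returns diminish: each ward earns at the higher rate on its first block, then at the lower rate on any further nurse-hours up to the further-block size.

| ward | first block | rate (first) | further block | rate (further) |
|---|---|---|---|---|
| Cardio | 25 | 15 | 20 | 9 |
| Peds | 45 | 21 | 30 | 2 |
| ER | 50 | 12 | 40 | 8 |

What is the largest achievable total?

Rank every tier by rate: Peds/tier1 21 > Cardio/tier1 15 > ER/tier1 12 > Cardio/tier2 9 > ER/tier2 8 > Peds/tier2 2.
Peds/tier1 (21): +45 → 30 left.
Cardio/tier1 (15): +25 → 5 left.
ER tier1 at 12: only 5 left, fill 5.
Total = 21×45 + 15×25 + 12×5 = 1380.

1380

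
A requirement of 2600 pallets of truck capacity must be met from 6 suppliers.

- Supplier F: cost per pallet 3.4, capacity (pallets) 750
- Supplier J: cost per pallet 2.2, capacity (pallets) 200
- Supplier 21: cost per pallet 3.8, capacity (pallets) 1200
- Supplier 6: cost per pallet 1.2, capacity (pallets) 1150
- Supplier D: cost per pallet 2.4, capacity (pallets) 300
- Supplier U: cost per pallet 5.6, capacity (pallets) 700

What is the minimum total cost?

Cheapest first:
Take 1150 from Supplier 6 at 1.2 ; need 1450 more.
Take 200 from Supplier J at 2.2 ; need 1250 more.
Supplier D at 2.4: take all 300 pallets ; 950 still needed.
Take 750 from Supplier F at 3.4 ; need 200 more.
Supplier 21 at 3.8: take 200 of its 1200 ; requirement met.
Supplier U: unused.
Cost = 1150×1.2 + 200×2.2 + 300×2.4 + 750×3.4 + 200×3.8 = 5850.

5850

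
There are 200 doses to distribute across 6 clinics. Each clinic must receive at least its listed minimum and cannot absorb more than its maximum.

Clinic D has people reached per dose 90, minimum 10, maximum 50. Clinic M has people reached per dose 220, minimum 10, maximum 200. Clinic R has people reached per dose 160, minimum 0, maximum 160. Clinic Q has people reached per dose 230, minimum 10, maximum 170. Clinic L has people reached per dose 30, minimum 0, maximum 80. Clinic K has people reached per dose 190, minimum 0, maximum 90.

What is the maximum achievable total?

44400

Meeting every minimum uses 10+10+0+10+0+0 = 30 doses, leaving 170.
Rank by people reached per dose: Clinic Q 230 > Clinic M 220 > Clinic K 190 > Clinic R 160 > Clinic D 90 > Clinic L 30.
Clinic Q: +160 to 170 (cap) — 10 left.
Clinic M: +10 (room for 190) → 20. Pool exhausted.
Total = 90×10 + 220×20 + 230×170 = 44400.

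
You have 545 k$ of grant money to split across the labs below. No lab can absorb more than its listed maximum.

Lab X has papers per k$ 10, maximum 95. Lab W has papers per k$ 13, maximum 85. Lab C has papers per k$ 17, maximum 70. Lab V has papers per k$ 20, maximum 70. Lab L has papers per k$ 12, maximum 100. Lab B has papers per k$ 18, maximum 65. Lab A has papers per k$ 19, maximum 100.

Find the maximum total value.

Order the labs by papers per k$: Lab V 20 > Lab A 19 > Lab B 18 > Lab C 17 > Lab W 13 > Lab L 12 > Lab X 10.
Give Lab V 70 to hit its cap of 70 — 475 left.
Lab A: +100 to 100 (cap) — 375 left.
Lab B: +65 to 65 (cap) — 310 left.
Lab C: +70 to 70 (cap) — 240 left.
Lab W takes 85 to reach its cap of 85 — 155 left.
Lab L takes 100 to reach its cap of 100 — 55 left.
Lab X: +55 (room for 95) → 55. Pool exhausted.
Total = 10×55 + 13×85 + 17×70 + 20×70 + 12×100 + 18×65 + 19×100 = 8515.

8515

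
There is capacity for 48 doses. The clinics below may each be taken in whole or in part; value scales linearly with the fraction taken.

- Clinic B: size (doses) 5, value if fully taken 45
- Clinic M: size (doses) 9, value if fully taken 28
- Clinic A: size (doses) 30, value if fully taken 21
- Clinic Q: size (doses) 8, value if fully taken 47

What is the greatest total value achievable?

138.2

Rank by value-to-size ratio: Clinic B 45/5≈9, Clinic Q 47/8≈5.88, Clinic M 28/9≈3.11, Clinic A 21/30≈0.7.
Clinic B: take in full, 5 doses for value 45 → 43 left.
Take all of Clinic Q (8 doses, value 47) → 35 doses left.
Clinic M: take in full, 9 doses for value 28 → 26 left.
Only 26 doses remain; take 26/30 of Clinic A for value 21×26/30 = 18.2.
Total value = 138.2.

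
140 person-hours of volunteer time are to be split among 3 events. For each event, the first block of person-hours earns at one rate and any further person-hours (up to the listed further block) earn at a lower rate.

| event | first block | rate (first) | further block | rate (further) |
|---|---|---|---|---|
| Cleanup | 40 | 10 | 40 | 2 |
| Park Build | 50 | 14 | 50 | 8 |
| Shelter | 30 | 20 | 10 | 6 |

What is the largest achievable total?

Treat each block as its own option and order by rate: Shelter/T1 20 > Park Build/T1 14 > Cleanup/T1 10 > Park Build/T2 8 > Shelter/T2 6 > Cleanup/T2 2.
Fill Shelter T1 block (30 at 20) — 110 left.
Park Build T1 at 14: fill all 50 — 60 left.
Fill Cleanup T1 block (40 at 10) — 20 left.
Park Build T2 at 8: only 20 left, fill 20.
Total = 20×30 + 14×50 + 10×40 + 8×20 = 1860.

1860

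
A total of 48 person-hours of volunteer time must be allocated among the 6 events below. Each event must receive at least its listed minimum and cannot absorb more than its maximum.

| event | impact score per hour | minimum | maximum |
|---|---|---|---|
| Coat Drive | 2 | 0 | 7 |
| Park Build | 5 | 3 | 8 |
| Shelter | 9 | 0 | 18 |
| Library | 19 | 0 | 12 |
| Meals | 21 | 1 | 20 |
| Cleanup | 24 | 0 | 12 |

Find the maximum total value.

Meeting every minimum uses 0+3+0+0+1+0 = 4 person-hours, leaving 44.
Order the events by impact score per hour: Cleanup 24 > Meals 21 > Library 19 > Shelter 9 > Park Build 5 > Coat Drive 2.
Cleanup takes 12 more to reach its cap of 12 → 32 left.
Give Meals 19 more to hit its cap of 20 → 13 left.
Library takes 12 more to reach its cap of 12 → 1 left.
Shelter has room for 18 more but only 1 remain, so it gets 1.
Total = 5×3 + 9×1 + 19×12 + 21×20 + 24×12 = 960.

960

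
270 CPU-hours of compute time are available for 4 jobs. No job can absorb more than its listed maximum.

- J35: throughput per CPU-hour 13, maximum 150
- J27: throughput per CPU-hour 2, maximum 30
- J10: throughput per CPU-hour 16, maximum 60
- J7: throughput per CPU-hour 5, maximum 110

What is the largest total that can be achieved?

3210

Order the jobs by throughput per CPU-hour: J10 16 > J35 13 > J7 5 > J27 2.
J10 takes 60 to reach its cap of 60 — 210 left.
J35: +150 to 150 (cap) — 60 left.
J7: +60 (room for 110) → 60. Pool exhausted.
Total = 13×150 + 16×60 + 5×60 = 3210.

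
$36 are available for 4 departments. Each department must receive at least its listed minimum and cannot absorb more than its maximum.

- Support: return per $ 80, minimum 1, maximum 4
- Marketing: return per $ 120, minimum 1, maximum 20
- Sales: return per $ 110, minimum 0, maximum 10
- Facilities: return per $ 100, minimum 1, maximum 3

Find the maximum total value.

Meeting every minimum uses 1+1+0+1 = 3 $, leaving 33.
Order the departments by return per $: Marketing 120 > Sales 110 > Facilities 100 > Support 80.
Marketing: +19 to 20 (cap) ; 14 left.
Give Sales 10 more to hit its cap of 10 ; 4 left.
Give Facilities 2 more to hit its cap of 3 ; 2 left.
Only 2 left; Support takes them to reach 3.
Total = 80×3 + 120×20 + 110×10 + 100×3 = 4040.

4040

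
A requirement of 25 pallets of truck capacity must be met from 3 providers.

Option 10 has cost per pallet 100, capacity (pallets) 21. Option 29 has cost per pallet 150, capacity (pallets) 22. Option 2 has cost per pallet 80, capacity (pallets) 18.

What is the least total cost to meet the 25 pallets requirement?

Use providers in increasing cost order.
Option 2 at 80: take all 18 pallets — 7 still needed.
Option 10 at 100: take 7 of its 21 — requirement met.
Option 29: unused.
Cost = 18×80 + 7×100 = 2140.

2140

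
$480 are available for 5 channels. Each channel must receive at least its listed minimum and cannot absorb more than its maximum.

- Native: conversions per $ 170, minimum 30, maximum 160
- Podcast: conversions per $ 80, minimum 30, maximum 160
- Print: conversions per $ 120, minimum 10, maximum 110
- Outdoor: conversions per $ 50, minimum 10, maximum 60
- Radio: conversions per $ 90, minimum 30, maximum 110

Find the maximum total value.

58000

Meeting every minimum uses 30+30+10+10+30 = 110 $, leaving 370.
Order the channels by conversions per $: Native 170 > Print 120 > Radio 90 > Podcast 80 > Outdoor 50.
Give Native 130 more to hit its cap of 160 → 240 left.
Print: +100 to 110 (cap) → 140 left.
Radio: +80 to 110 (cap) → 60 left.
Only 60 left; Podcast takes them to reach 90.
Total = 170×160 + 80×90 + 120×110 + 50×10 + 90×110 = 58000.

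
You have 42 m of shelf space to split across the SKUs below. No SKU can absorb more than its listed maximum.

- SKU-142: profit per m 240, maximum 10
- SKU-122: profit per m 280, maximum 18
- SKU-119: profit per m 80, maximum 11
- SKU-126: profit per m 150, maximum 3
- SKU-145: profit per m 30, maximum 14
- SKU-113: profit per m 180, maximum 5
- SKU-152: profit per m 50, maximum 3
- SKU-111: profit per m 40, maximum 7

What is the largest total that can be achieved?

9270

Order the SKUs by profit per m: SKU-122 280 > SKU-142 240 > SKU-113 180 > SKU-126 150 > SKU-119 80 > SKU-152 50 > SKU-111 40 > SKU-145 30.
SKU-122: +18 to 18 (cap) → 24 left.
SKU-142: +10 to 10 (cap) → 14 left.
SKU-113: +5 to 5 (cap) → 9 left.
SKU-126 takes 3 to reach its cap of 3 → 6 left.
Only 6 left; SKU-119 takes them to reach 6.
Total = 240×10 + 280×18 + 80×6 + 150×3 + 180×5 = 9270.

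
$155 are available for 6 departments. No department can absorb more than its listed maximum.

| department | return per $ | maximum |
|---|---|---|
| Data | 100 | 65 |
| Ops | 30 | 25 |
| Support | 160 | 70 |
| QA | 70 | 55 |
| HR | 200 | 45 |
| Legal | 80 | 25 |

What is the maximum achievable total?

24200

Order the departments by return per $: HR 200 > Support 160 > Data 100 > Legal 80 > QA 70 > Ops 30.
HR takes 45 to reach its cap of 45 ; 110 left.
Support takes 70 to reach its cap of 70 ; 40 left.
Only 40 left; Data takes them to reach 40.
Total = 100×40 + 160×70 + 200×45 = 24200.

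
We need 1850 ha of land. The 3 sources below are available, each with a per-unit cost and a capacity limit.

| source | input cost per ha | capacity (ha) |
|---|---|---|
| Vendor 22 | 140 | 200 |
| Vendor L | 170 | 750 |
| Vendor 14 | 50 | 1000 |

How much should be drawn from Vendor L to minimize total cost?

650

Cheapest first:
Take 1000 from Vendor 14 at 50 → need 850 more.
Vendor 22 (140): use full 200 → 650 ha to go.
Take 650 from Vendor L at 170 to finish.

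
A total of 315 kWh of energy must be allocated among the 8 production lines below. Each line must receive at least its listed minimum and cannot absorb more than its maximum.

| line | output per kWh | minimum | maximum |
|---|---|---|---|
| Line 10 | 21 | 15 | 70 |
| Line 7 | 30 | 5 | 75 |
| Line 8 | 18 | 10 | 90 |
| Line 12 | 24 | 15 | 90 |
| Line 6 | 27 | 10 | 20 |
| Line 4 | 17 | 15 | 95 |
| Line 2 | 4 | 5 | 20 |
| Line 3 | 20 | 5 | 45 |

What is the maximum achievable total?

7475

Meeting every minimum uses 15+5+10+15+10+15+5+5 = 80 kWh, leaving 235.
Order the production lines by output per kWh: Line 7 30 > Line 6 27 > Line 12 24 > Line 10 21 > Line 3 20 > Line 8 18 > Line 4 17 > Line 2 4.
Give Line 7 70 more to hit its cap of 75 → 165 left.
Line 6: +10 to 20 (cap) → 155 left.
Line 12 takes 75 more to reach its cap of 90 → 80 left.
Line 10 takes 55 more to reach its cap of 70 → 25 left.
Only 25 left; Line 3 takes them to reach 30.
Total = 21×70 + 30×75 + 18×10 + 24×90 + 27×20 + 17×15 + 4×5 + 20×30 = 7475.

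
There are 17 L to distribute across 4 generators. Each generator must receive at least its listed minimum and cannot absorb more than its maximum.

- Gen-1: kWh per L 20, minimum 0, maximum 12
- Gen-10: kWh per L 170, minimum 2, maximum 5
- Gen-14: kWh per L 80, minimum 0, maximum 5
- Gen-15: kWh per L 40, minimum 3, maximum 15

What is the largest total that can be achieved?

1530

Meeting every minimum uses 0+2+0+3 = 5 L, leaving 12.
Highest kWh per L first: Gen-10 170 > Gen-14 80 > Gen-15 40 > Gen-1 20.
Give Gen-10 3 more to hit its cap of 5 — 9 left.
Gen-14 takes 5 more to reach its cap of 5 — 4 left.
Gen-15: +4 (room for 12) → 7. Pool exhausted.
Total = 170×5 + 80×5 + 40×7 = 1530.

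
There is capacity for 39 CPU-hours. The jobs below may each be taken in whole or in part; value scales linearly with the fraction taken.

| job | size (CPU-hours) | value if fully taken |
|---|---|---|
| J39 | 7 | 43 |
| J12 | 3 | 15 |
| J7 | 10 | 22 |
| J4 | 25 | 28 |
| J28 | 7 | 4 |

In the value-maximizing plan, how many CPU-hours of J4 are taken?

Rank by value-to-size ratio: J39 43/7≈6.14, J12 15/3≈5, J7 22/10≈2.2, J4 28/25≈1.12, J28 4/7≈0.571.
All 7 CPU-hours of J39 fit (value 43) — 32 remain.
Take all of J12 (3 CPU-hours, value 15) — 29 CPU-hours left.
J7: take in full, 10 CPU-hours for value 22 — 19 left.
Fill the last 19 CPU-hours with part of J4: 19/25 of it earns 21.28.

19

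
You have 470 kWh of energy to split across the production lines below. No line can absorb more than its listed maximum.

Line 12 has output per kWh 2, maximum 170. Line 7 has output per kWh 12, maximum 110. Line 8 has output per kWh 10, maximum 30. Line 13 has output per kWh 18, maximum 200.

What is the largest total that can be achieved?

5480

Rank by output per kWh: Line 13 18 > Line 7 12 > Line 8 10 > Line 12 2.
Line 13: +200 to 200 (cap) → 270 left.
Line 7: +110 to 110 (cap) → 160 left.
Give Line 8 30 to hit its cap of 30 → 130 left.
Only 130 left; Line 12 takes them to reach 130.
Total = 2×130 + 12×110 + 10×30 + 18×200 = 5480.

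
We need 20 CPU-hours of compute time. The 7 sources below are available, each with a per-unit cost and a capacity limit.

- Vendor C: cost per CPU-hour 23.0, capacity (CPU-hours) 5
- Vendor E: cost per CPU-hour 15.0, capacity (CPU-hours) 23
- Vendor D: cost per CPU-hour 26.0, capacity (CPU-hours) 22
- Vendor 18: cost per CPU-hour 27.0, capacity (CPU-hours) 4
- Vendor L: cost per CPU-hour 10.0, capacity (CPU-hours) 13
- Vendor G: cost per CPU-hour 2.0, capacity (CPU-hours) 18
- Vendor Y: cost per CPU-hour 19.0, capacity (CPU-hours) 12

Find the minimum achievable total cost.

Fill from the cheapest source first.
Vendor G at 2.0: take all 18 CPU-hours — 2 still needed.
Vendor L at 10.0: take 2 of its 13 — requirement met.
Vendor E, Vendor Y, Vendor C, Vendor D, Vendor 18: unused.
Cost = 18×2.0 + 2×10.0 = 56.

56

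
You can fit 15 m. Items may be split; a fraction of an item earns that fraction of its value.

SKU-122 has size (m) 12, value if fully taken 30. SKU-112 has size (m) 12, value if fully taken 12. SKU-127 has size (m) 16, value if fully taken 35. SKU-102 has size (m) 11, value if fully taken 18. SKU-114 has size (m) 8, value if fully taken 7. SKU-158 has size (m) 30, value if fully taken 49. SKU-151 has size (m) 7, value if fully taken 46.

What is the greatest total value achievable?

Best value per unit of size first: SKU-151 46/7≈6.57, SKU-122 30/12≈2.5, SKU-127 35/16≈2.19, SKU-102 18/11≈1.64, SKU-158 49/30≈1.63, SKU-112 12/12≈1, SKU-114 7/8≈0.875.
Take all of SKU-151 (7 m, value 46) — 8 m left.
8 m left: a 8/12 share of SKU-122 gives 30×8/12 = 20.
Total value = 66.

66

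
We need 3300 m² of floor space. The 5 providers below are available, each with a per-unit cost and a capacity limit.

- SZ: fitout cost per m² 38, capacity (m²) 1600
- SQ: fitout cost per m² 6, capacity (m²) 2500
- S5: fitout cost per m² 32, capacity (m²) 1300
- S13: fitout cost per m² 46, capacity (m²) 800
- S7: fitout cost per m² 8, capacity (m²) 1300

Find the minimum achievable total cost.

21400

Fill from the cheapest provider first.
Take 2500 from SQ at 6 — need 800 more.
Take 800 from S7 at 8 to finish.
S5, SZ, S13: unused.
Cost = 2500×6 + 800×8 = 21400.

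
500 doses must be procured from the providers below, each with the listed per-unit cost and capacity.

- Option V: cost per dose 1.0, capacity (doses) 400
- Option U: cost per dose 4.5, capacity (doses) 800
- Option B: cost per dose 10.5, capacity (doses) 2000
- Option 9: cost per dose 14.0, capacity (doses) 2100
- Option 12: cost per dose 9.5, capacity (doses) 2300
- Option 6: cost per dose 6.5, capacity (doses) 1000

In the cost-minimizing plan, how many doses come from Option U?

Fill from the cheapest provider first.
Option V (1.0): use full 400 ; 100 doses to go.
Option U at 4.5: take 100 of its 800 ; requirement met.
Option 6, Option 12, Option B, Option 9: unused.

100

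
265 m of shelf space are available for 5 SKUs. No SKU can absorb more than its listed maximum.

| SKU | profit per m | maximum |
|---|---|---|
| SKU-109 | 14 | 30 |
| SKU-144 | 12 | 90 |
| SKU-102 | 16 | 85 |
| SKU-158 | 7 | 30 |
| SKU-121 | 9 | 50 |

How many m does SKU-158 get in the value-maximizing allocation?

10

Highest profit per m first: SKU-102 16 > SKU-109 14 > SKU-144 12 > SKU-121 9 > SKU-158 7.
SKU-102 takes 85 to reach its cap of 85 → 180 left.
Give SKU-109 30 to hit its cap of 30 → 150 left.
SKU-144 takes 90 to reach its cap of 90 → 60 left.
Give SKU-121 50 to hit its cap of 50 → 10 left.
SKU-158 has room for 30 but only 10 remain, so it gets 10.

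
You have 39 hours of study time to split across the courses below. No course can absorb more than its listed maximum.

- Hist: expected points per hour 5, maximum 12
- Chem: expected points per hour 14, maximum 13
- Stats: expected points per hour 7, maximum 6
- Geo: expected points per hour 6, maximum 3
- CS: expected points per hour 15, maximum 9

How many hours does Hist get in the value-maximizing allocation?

Highest expected points per hour first: CS 15 > Chem 14 > Stats 7 > Geo 6 > Hist 5.
CS: +9 to 9 (cap) ; 30 left.
Chem: +13 to 13 (cap) ; 17 left.
Give Stats 6 to hit its cap of 6 ; 11 left.
Geo: +3 to 3 (cap) ; 8 left.
Hist has room for 12 but only 8 remain, so it gets 8.

8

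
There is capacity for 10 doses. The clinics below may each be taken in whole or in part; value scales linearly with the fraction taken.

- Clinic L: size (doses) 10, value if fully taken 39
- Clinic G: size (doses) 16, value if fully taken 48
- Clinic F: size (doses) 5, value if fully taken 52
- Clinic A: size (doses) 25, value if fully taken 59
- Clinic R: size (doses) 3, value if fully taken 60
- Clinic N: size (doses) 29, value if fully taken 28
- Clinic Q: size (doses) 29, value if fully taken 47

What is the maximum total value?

119.8

Rank by value-to-size ratio: Clinic R 60/3≈20, Clinic F 52/5≈10.4, Clinic L 39/10≈3.9, Clinic G 48/16≈3, Clinic A 59/25≈2.36, Clinic Q 47/29≈1.62, Clinic N 28/29≈0.966.
Clinic R: take in full, 3 doses for value 60 — 7 left.
Take all of Clinic F (5 doses, value 52) — 2 doses left.
Fill the last 2 doses with part of Clinic L: 2/10 of it earns 7.8.
Total value = 119.8.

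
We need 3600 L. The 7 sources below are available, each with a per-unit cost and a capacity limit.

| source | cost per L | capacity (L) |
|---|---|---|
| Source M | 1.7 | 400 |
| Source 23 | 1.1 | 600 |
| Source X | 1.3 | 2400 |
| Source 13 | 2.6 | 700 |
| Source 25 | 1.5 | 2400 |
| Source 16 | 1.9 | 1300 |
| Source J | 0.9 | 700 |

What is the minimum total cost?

Cheapest first:
Take 700 from Source J at 0.9 → need 2900 more.
Take 600 from Source 23 at 1.1 → need 2300 more.
Source X (1.3): take the remaining 2300 → done.
Source 25, Source M, Source 16, Source 13: unused.
Cost = 700×0.9 + 600×1.1 + 2300×1.3 = 4280.

4280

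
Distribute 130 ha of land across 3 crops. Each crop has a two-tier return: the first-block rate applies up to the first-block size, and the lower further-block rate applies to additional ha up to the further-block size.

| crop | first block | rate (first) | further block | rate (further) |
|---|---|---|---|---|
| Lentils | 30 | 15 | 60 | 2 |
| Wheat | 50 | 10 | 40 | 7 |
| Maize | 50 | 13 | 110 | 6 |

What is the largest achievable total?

1600

Order all 6 blocks by rate: Lentils/T1 15 > Maize/T1 13 > Wheat/T1 10 > Wheat/T2 7 > Maize/T2 6 > Lentils/T2 2.
Fill Lentils T1 block (30 at 15) → 100 left.
Maize/T1 (13): +50 → 50 left.
Wheat T1 at 10: fill all 50 → 0 left.
Total = 15×30 + 13×50 + 10×50 = 1600.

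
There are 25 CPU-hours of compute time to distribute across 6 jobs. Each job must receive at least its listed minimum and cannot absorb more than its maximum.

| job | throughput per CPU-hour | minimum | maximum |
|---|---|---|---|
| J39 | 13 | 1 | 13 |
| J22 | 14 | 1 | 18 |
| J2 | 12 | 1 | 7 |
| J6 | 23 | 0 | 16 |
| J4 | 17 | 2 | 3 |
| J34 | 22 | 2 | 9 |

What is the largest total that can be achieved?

529

Meeting every minimum uses 1+1+1+0+2+2 = 7 CPU-hours, leaving 18.
Highest throughput per CPU-hour first: J6 23 > J34 22 > J4 17 > J22 14 > J39 13 > J2 12.
J6 takes 16 more to reach its cap of 16 ; 2 left.
J34: +2 (room for 7) → 4. Pool exhausted.
Total = 13×1 + 14×1 + 12×1 + 23×16 + 17×2 + 22×4 = 529.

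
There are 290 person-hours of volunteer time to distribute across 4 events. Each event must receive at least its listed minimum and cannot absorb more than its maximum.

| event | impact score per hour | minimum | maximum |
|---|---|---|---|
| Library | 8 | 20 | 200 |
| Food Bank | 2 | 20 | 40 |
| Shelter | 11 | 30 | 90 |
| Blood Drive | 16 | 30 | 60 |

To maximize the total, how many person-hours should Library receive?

120

Meeting every minimum uses 20+20+30+30 = 100 person-hours, leaving 190.
Highest impact score per hour first: Blood Drive 16 > Shelter 11 > Library 8 > Food Bank 2.
Give Blood Drive 30 more to hit its cap of 60 — 160 left.
Give Shelter 60 more to hit its cap of 90 — 100 left.
Library: +100 (room for 180) → 120. Pool exhausted.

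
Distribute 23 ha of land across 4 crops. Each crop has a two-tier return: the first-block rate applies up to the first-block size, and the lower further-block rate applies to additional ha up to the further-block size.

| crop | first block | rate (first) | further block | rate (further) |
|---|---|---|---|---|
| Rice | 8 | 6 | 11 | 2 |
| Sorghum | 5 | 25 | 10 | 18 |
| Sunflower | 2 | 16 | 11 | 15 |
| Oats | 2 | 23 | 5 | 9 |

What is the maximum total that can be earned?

Treat each block as its own option and order by rate: Sorghum/tier1 25 > Oats/tier1 23 > Sorghum/tier2 18 > Sunflower/tier1 16 > Sunflower/tier2 15 > Oats/tier2 9 > Rice/tier1 6 > Rice/tier2 2.
Sorghum tier1 at 25: fill all 5 → 18 left.
Fill Oats tier1 block (2 at 23) → 16 left.
Fill Sorghum tier2 block (10 at 18) → 6 left.
Fill Sunflower tier1 block (2 at 16) → 4 left.
4 remain; put them into Sunflower tier2 at 15.
Total = 25×5 + 23×2 + 18×10 + 16×2 + 15×4 = 443.

443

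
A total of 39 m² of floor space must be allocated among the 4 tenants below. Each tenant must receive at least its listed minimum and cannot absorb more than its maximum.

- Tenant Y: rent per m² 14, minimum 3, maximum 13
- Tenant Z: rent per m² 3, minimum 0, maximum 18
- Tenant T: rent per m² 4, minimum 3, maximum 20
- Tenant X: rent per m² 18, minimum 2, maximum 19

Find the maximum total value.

Meeting every minimum uses 3+0+3+2 = 8 m², leaving 31.
Rank by rent per m²: Tenant X 18 > Tenant Y 14 > Tenant T 4 > Tenant Z 3.
Give Tenant X 17 more to hit its cap of 19 → 14 left.
Tenant Y takes 10 more to reach its cap of 13 → 4 left.
Tenant T: +4 (room for 17) → 7. Pool exhausted.
Total = 14×13 + 4×7 + 18×19 = 552.

552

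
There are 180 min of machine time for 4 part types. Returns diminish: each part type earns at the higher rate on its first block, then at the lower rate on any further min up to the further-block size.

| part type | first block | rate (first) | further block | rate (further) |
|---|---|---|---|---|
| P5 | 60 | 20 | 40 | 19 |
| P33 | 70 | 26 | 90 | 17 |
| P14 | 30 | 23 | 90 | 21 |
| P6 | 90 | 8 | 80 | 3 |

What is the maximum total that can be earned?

Order all 8 blocks by rate: P33/T1 26 > P14/T1 23 > P14/T2 21 > P5/T1 20 > P5/T2 19 > P33/T2 17 > P6/T1 8 > P6/T2 3.
P33/T1 (26): +70 → 110 left.
P14/T1 (23): +30 → 80 left.
P14 T2 at 21: only 80 left, fill 80.
Total = 26×70 + 23×30 + 21×80 = 4190.

4190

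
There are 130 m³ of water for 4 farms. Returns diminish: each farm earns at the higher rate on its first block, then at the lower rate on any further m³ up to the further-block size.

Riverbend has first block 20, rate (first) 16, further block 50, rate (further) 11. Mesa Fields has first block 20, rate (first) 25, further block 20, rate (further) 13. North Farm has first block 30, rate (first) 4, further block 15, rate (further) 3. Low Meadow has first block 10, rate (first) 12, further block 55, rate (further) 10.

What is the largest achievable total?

1850

Order all 8 blocks by rate: Mesa Fields/first 25 > Riverbend/first 16 > Mesa Fields/second 13 > Low Meadow/first 12 > Riverbend/second 11 > Low Meadow/second 10 > North Farm/first 4 > North Farm/second 3.
Mesa Fields first at 25: fill all 20 ; 110 left.
Riverbend/first (16): +20 ; 90 left.
Fill Mesa Fields second block (20 at 13) ; 70 left.
Fill Low Meadow first block (10 at 12) ; 60 left.
Riverbend second at 11: fill all 50 ; 10 left.
Low Meadow/second: +10 of 55 at 10; pool empty.
Total = 25×20 + 16×20 + 13×20 + 12×10 + 11×50 + 10×10 = 1850.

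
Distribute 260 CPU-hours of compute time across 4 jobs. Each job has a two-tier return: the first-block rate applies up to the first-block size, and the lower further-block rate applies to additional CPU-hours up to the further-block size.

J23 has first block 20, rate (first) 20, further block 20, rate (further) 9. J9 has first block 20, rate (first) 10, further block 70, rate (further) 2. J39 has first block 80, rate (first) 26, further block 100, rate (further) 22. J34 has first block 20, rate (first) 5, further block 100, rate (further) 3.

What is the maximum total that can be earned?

5160

Rank every tier by rate: J39/T1 26 > J39/T2 22 > J23/T1 20 > J9/T1 10 > J23/T2 9 > J34/T1 5 > J34/T2 3 > J9/T2 2.
Fill J39 T1 block (80 at 26) ; 180 left.
J39/T2 (22): +100 ; 80 left.
J23/T1 (20): +20 ; 60 left.
J9/T1 (10): +20 ; 40 left.
J23/T2 (9): +20 ; 20 left.
J34/T1 (5): +20 ; 0 left.
Total = 26×80 + 22×100 + 20×20 + 10×20 + 9×20 + 5×20 = 5160.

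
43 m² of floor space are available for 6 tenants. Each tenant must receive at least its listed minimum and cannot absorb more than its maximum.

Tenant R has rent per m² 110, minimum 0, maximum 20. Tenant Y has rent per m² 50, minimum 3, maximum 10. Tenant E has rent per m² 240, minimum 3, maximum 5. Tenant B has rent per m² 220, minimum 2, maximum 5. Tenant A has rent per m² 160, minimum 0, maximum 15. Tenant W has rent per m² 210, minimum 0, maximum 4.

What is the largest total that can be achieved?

6900

Meeting every minimum uses 0+3+3+2+0+0 = 8 m², leaving 35.
Order the tenants by rent per m²: Tenant E 240 > Tenant B 220 > Tenant W 210 > Tenant A 160 > Tenant R 110 > Tenant Y 50.
Tenant E: +2 to 5 (cap) — 33 left.
Tenant B: +3 to 5 (cap) — 30 left.
Give Tenant W 4 more to hit its cap of 4 — 26 left.
Tenant A: +15 to 15 (cap) — 11 left.
Only 11 left; Tenant R takes them to reach 11.
Total = 110×11 + 50×3 + 240×5 + 220×5 + 160×15 + 210×4 = 6900.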